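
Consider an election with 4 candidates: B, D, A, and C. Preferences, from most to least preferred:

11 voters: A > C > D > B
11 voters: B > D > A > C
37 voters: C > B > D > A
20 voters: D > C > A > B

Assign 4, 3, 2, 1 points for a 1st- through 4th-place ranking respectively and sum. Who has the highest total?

C

B: 11·1 + 11·4 + 37·3 + 20·1 = 186
D: 11·2 + 11·3 + 37·2 + 20·4 = 209
A: 11·4 + 11·2 + 37·1 + 20·2 = 143
C: 11·3 + 11·1 + 37·4 + 20·3 = 252
C has the highest Borda score (252).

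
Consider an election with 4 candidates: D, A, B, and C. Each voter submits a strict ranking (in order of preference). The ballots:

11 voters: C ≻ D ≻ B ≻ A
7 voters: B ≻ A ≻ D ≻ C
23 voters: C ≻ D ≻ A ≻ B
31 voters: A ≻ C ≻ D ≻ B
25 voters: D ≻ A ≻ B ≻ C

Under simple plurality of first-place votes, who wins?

C

First-place votes: D 25, A 31, B 7, C 34.
C has the most first-place votes.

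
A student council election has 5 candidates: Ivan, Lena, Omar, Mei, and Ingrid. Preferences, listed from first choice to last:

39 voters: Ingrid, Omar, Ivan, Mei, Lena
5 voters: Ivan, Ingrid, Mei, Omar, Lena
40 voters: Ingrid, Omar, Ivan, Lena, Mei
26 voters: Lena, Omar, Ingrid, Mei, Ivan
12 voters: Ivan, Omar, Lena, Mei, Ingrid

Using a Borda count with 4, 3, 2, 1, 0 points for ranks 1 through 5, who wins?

Ivan: 39·2 + 5·4 + 40·2 + 26·0 + 12·4 = 226
Lena: 39·0 + 5·0 + 40·1 + 26·4 + 12·2 = 168
Omar: 39·3 + 5·1 + 40·3 + 26·3 + 12·3 = 356
Mei: 39·1 + 5·2 + 40·0 + 26·1 + 12·1 = 87
Ingrid: 39·4 + 5·3 + 40·4 + 26·2 + 12·0 = 383
Ingrid has the highest Borda score (383).

Ingrid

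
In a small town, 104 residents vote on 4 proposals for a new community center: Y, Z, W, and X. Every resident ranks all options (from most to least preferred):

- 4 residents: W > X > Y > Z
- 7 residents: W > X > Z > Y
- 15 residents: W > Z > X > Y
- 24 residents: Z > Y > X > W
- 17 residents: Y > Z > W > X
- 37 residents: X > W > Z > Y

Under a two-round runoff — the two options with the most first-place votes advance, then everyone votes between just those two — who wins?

Round 1 first-place votes: Y 17, Z 24, W 26, X 37.
X and W advance.
Runoff: X is preferred to W by 61 voters; W by 43.
X wins the runoff.

X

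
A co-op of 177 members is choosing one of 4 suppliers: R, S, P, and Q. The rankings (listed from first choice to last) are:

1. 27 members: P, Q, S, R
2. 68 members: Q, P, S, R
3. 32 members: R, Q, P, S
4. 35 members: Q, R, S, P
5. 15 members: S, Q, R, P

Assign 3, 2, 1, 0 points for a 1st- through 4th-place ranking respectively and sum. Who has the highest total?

Q

R: 27·0 + 68·0 + 32·3 + 35·2 + 15·1 = 181
S: 27·1 + 68·1 + 32·0 + 35·1 + 15·3 = 175
P: 27·3 + 68·2 + 32·1 + 35·0 + 15·0 = 249
Q: 27·2 + 68·3 + 32·2 + 35·3 + 15·2 = 457
Q has the highest Borda score (457).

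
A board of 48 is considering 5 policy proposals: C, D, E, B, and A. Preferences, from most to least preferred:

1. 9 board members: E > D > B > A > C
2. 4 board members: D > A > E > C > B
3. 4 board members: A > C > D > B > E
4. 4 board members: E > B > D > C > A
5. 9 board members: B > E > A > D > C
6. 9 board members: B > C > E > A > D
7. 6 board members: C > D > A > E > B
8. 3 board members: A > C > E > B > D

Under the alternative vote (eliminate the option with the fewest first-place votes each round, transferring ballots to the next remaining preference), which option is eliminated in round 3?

Round 1: C 6, D 4, E 13, B 18, A 7. Eliminate D.
Round 2: C 6, E 13, B 18, A 11. Eliminate C.
Round 3: E 13, B 18, A 17. Eliminate E.

E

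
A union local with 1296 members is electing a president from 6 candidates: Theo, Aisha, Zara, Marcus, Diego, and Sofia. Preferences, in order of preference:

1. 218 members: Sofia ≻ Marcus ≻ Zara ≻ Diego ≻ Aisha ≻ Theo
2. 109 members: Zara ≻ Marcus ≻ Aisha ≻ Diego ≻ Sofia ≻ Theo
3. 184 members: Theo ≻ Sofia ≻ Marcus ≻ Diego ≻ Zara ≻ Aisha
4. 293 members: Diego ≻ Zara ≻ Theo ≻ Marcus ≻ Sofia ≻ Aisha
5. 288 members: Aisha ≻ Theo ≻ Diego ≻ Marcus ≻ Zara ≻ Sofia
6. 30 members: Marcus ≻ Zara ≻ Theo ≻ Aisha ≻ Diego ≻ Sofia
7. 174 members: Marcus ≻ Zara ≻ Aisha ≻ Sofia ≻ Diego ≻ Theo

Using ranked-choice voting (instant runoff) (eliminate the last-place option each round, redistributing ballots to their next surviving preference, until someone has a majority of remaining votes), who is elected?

Round 1: Theo 184, Aisha 288, Zara 109, Marcus 204, Diego 293, Sofia 218. Eliminate Zara.
Round 2: Theo 184, Aisha 288, Marcus 313, Diego 293, Sofia 218. Eliminate Theo.
Round 3: Aisha 288, Marcus 313, Diego 293, Sofia 402. Eliminate Aisha.
Round 4: Marcus 313, Diego 581, Sofia 402. Eliminate Marcus.
Round 5: Diego 720, Sofia 576. Diego has a majority.

Diego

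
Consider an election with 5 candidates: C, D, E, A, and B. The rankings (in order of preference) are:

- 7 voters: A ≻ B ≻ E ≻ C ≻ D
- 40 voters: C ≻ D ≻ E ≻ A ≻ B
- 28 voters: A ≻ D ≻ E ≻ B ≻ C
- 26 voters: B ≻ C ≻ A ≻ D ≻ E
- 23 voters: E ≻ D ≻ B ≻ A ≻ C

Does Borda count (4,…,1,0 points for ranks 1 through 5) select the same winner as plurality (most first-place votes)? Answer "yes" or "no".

no

Borda — scores: C 245, D 299, E 242, A 255, B 199. Winner: D.
Plurality — first-place votes: C 40, D 0, E 23, A 35, B 26. Winner: C.
The two methods disagree.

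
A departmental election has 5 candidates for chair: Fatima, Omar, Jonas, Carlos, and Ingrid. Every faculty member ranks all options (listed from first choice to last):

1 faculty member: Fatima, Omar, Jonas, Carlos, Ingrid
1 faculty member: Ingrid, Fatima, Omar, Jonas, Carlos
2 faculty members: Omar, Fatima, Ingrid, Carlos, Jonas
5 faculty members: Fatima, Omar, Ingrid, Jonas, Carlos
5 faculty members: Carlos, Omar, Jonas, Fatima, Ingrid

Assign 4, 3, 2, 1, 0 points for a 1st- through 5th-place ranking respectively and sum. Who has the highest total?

Fatima: 1·4 + 1·3 + 2·3 + 5·4 + 5·1 = 38
Omar: 1·3 + 1·2 + 2·4 + 5·3 + 5·3 = 43
Jonas: 1·2 + 1·1 + 2·0 + 5·1 + 5·2 = 18
Carlos: 1·1 + 1·0 + 2·1 + 5·0 + 5·4 = 23
Ingrid: 1·0 + 1·4 + 2·2 + 5·2 + 5·0 = 18
Omar has the highest Borda score (43).

Omar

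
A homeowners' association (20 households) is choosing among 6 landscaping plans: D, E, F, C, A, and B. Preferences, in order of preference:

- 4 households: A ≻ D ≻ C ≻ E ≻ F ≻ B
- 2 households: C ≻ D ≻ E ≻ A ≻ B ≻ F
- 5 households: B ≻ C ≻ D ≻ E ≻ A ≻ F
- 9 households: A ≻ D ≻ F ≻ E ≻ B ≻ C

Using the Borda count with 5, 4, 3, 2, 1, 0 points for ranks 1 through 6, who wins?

D: 4·4 + 2·4 + 5·3 + 9·4 = 75
E: 4·2 + 2·3 + 5·2 + 9·2 = 42
F: 4·1 + 2·0 + 5·0 + 9·3 = 31
C: 4·3 + 2·5 + 5·4 + 9·0 = 42
A: 4·5 + 2·2 + 5·1 + 9·5 = 74
B: 4·0 + 2·1 + 5·5 + 9·1 = 36
D has the highest Borda score (75).

D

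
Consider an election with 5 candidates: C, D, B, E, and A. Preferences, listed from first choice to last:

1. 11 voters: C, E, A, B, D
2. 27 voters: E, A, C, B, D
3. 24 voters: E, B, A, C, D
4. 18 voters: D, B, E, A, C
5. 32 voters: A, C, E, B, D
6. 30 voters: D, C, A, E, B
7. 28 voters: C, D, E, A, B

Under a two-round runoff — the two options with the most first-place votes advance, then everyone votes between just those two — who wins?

Round 1 first-place votes: C 39, D 48, B 0, E 51, A 32.
E and D advance.
Runoff: E is preferred to D by 94 voters; D by 76.
E wins the runoff.

E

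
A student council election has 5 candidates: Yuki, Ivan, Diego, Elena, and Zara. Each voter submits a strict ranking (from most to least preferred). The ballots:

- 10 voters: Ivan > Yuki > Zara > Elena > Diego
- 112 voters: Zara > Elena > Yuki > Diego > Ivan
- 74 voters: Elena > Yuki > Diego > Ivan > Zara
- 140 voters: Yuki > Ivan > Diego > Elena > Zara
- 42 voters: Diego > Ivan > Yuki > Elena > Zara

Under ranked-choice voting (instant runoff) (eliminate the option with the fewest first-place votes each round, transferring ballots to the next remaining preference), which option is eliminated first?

Round 1: Yuki 140, Ivan 10, Diego 42, Elena 74, Zara 112. Eliminate Ivan.

Ivan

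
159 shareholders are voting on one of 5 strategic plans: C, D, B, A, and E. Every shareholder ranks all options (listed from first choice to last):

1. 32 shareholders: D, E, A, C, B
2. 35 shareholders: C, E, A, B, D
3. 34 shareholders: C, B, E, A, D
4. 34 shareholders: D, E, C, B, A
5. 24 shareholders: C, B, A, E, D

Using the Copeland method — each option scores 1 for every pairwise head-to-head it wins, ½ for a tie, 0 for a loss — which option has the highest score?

C: beats D, B, A, and E → score 4.
D: loses to C, B, A, and E → score 0.
B: beats D and A; loses to C and E → score 2.
A: beats D; loses to C, B, and E → score 1.
E: beats D, B, and A; loses to C → score 3.
C has the best pairwise record.

C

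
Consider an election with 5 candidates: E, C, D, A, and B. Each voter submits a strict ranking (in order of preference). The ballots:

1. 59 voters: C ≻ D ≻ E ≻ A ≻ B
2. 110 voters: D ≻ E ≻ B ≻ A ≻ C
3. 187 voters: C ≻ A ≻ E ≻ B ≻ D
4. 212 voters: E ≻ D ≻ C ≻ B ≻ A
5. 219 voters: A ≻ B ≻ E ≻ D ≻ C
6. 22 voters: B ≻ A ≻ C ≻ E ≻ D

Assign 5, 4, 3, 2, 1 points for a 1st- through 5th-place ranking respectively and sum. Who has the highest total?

E: 59·3 + 110·4 + 187·3 + 212·5 + 219·3 + 22·2 = 2939
C: 59·5 + 110·1 + 187·5 + 212·3 + 219·1 + 22·3 = 2261
D: 59·4 + 110·5 + 187·1 + 212·4 + 219·2 + 22·1 = 2281
A: 59·2 + 110·2 + 187·4 + 212·1 + 219·5 + 22·4 = 2481
B: 59·1 + 110·3 + 187·2 + 212·2 + 219·4 + 22·5 = 2173
E has the highest Borda score (2939).

E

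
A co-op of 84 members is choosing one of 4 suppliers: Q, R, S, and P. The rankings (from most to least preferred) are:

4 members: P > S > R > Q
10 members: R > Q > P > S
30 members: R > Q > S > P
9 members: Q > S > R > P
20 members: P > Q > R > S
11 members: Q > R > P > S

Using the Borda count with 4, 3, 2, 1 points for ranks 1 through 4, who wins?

Q

Q: 4·1 + 10·3 + 30·3 + 9·4 + 20·3 + 11·4 = 264
R: 4·2 + 10·4 + 30·4 + 9·2 + 20·2 + 11·3 = 259
S: 4·3 + 10·1 + 30·2 + 9·3 + 20·1 + 11·1 = 140
P: 4·4 + 10·2 + 30·1 + 9·1 + 20·4 + 11·2 = 177
Q has the highest Borda score (264).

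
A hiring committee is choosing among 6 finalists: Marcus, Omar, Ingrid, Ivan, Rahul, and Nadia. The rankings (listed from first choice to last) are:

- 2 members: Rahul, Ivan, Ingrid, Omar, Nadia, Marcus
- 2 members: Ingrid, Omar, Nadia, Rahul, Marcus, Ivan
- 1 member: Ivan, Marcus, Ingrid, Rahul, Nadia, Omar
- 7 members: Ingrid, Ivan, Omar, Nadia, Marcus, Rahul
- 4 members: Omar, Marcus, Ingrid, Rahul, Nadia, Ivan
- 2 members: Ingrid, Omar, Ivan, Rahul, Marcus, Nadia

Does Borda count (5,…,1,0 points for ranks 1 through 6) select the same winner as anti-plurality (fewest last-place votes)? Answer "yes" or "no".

Borda — scores: Marcus 31, Omar 61, Ingrid 76, Ivan 47, Rahul 28, Nadia 27. Winner: Ingrid.
Anti-plurality — last-place votes: Marcus 2, Omar 1, Ingrid 0, Ivan 6, Rahul 7, Nadia 2. Winner: Ingrid.
The two methods agree.

yes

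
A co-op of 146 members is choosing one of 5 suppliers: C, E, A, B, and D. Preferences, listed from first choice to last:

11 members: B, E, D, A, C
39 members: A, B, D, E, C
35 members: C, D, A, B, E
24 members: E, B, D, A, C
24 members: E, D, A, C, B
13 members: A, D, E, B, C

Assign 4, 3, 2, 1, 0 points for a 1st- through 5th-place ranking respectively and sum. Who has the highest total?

D

C: 11·0 + 39·0 + 35·4 + 24·0 + 24·1 + 13·0 = 164
E: 11·3 + 39·1 + 35·0 + 24·4 + 24·4 + 13·2 = 290
A: 11·1 + 39·4 + 35·2 + 24·1 + 24·2 + 13·4 = 361
B: 11·4 + 39·3 + 35·1 + 24·3 + 24·0 + 13·1 = 281
D: 11·2 + 39·2 + 35·3 + 24·2 + 24·3 + 13·3 = 364
D has the highest Borda score (364).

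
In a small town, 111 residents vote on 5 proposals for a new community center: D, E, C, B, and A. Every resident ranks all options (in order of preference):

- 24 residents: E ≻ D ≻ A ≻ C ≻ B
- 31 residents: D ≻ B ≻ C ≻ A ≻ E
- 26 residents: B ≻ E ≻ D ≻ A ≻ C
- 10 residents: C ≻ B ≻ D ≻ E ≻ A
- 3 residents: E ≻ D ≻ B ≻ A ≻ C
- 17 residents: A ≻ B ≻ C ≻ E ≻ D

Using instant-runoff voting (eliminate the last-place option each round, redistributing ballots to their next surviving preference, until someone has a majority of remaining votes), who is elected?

D

Round 1: D 31, E 27, C 10, B 26, A 17. Eliminate C.
Round 2: D 31, E 27, B 36, A 17. Eliminate A.
Round 3: D 31, E 27, B 53. Eliminate E.
Round 4: D 58, B 53. D has a majority.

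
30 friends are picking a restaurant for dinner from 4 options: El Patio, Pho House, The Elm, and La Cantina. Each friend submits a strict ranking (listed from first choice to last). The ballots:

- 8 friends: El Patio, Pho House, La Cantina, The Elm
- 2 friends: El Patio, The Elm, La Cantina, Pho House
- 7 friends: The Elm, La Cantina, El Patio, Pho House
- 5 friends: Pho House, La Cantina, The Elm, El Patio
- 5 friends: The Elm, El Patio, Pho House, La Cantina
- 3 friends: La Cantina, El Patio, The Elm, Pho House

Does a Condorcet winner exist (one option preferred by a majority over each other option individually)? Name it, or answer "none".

none

Checking pairwise contests:
The Elm beats El Patio 17–13.
El Patio beats Pho House 25–5.
La Cantina beats The Elm 16–14.
Pho House beats La Cantina 18–12.
Every option loses at least one head-to-head, so there is no Condorcet winner.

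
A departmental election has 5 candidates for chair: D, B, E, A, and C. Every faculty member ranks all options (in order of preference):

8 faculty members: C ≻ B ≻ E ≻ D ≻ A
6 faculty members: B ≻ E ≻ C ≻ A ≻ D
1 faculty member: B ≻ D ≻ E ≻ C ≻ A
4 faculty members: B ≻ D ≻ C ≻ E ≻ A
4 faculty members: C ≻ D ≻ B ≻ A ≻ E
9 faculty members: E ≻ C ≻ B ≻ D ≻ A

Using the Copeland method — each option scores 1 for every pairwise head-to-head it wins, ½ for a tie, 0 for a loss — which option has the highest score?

C

D: beats A; loses to B, E, and C → score 1.
B: beats D, E, and A; loses to C → score 3.
E: beats D and A; ties C; loses to B → score 2.5.
A: loses to D, B, E, and C → score 0.
C: beats D, B, and A; ties E → score 3.5.
C has the best pairwise record.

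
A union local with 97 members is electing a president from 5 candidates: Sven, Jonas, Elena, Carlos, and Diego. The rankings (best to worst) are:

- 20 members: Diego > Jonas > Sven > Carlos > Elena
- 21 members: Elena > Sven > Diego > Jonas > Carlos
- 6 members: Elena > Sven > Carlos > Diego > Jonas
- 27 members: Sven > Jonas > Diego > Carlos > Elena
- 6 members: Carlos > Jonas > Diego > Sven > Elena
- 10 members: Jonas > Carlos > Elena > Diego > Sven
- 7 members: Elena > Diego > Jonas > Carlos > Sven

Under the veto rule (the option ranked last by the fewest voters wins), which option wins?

Diego

Last-place votes: Sven 17, Jonas 6, Elena 53, Carlos 21, Diego 0.
Diego is ranked last by the fewest voters, so Diego wins.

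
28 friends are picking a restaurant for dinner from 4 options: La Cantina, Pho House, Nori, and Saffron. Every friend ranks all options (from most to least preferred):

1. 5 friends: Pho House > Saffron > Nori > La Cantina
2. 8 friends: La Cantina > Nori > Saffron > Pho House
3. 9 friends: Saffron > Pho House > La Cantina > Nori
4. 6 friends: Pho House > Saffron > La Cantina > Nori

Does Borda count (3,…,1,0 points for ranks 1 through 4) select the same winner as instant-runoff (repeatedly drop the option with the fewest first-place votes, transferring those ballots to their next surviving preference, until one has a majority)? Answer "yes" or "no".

Borda — scores: La Cantina 39, Pho House 51, Nori 21, Saffron 57. Winner: Saffron.
Instant-runoff — R1 La Cantina 8, Pho House 11, Nori 0, Saffron 9 (Nori out); R2 La Cantina 8, Pho House 11, Saffron 9 (La Cantina out); R3 Pho House 11, Saffron 17 (Saffron winner). Winner: Saffron.
The two methods agree.

yes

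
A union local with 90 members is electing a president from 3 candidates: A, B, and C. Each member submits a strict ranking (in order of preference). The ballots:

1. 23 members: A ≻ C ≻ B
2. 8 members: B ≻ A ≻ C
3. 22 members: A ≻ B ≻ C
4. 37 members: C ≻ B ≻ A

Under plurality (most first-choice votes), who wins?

A

First-place votes: A 45, B 8, C 37.
A has the most first-place votes.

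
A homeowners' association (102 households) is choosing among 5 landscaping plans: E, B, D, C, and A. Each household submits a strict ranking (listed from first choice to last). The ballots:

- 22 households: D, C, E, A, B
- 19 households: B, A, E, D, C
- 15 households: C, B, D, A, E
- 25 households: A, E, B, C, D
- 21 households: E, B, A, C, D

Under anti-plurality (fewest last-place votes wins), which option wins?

Last-place votes: E 15, B 22, D 46, C 19, A 0.
A is ranked last by the fewest voters, so A wins.

A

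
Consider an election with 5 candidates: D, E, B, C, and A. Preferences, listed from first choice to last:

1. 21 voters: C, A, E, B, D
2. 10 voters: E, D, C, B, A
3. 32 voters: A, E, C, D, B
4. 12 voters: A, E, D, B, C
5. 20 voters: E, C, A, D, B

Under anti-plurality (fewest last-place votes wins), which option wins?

E

Last-place votes: D 21, E 0, B 52, C 12, A 10.
E is ranked last by the fewest voters, so E wins.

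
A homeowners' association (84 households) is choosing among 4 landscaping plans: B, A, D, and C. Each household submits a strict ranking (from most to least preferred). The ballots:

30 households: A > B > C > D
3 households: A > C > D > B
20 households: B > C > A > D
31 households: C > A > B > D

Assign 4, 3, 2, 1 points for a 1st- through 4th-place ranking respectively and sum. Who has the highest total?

A

B: 30·3 + 3·1 + 20·4 + 31·2 = 235
A: 30·4 + 3·4 + 20·2 + 31·3 = 265
D: 30·1 + 3·2 + 20·1 + 31·1 = 87
C: 30·2 + 3·3 + 20·3 + 31·4 = 253
A has the highest Borda score (265).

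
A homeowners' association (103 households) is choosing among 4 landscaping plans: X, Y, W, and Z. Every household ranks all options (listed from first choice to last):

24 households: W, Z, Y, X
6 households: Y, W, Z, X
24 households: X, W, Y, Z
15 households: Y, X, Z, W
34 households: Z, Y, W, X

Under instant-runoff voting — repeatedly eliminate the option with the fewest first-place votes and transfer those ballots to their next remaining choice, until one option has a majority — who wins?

Round 1: X 24, Y 21, W 24, Z 34. Eliminate Y.
Round 2: X 39, W 30, Z 34. Eliminate W.
Round 3: X 39, Z 64. Z has a majority.

Z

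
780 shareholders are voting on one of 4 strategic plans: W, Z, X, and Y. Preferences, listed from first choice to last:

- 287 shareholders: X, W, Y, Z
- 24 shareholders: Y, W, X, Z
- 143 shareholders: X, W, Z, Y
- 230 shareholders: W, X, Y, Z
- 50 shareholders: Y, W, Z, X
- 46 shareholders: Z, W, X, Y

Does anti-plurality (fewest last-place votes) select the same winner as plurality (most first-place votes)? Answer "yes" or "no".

Anti-plurality — last-place votes: W 0, Z 541, X 50, Y 189. Winner: W.
Plurality — first-place votes: W 230, Z 46, X 430, Y 74. Winner: X.
The two methods disagree.

no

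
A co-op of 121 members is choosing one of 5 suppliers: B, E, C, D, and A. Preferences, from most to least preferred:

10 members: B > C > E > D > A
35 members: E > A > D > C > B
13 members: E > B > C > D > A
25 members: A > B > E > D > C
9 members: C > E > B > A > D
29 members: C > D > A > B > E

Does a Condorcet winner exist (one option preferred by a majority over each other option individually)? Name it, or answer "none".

none

Checking pairwise contests:
C beats B 73–48.
B beats E 64–57.
E beats C 73–48.
E beats D 92–29.
E beats A 67–54.
Every option loses at least one head-to-head, so there is no Condorcet winner.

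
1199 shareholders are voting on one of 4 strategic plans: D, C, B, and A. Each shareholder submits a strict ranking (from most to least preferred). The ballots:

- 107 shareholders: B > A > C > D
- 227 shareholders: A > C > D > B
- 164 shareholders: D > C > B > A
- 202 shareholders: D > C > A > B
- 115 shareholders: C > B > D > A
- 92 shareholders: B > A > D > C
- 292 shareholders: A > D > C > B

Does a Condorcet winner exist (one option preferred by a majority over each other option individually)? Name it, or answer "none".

A

A vs D: 718–481 for A.
A vs C: 718–481 for A.
A vs B: 721–478 for A.
A beats every other option head-to-head.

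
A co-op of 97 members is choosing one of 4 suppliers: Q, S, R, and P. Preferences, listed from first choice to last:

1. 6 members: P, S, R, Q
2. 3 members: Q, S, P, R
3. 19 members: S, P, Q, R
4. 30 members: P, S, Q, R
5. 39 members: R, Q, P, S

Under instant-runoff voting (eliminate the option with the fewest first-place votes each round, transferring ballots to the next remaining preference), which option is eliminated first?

Round 1: Q 3, S 19, R 39, P 36. Eliminate Q.

Q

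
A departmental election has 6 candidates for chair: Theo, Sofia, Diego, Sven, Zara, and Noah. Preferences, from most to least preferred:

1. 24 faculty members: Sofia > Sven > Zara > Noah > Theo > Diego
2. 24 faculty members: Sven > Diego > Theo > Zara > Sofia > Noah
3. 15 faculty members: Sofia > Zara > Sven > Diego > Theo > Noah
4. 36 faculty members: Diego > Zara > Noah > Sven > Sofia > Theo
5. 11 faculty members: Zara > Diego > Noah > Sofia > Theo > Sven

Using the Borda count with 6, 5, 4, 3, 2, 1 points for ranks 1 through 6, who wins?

Theo: 24·2 + 24·4 + 15·2 + 36·1 + 11·2 = 232
Sofia: 24·6 + 24·2 + 15·6 + 36·2 + 11·3 = 387
Diego: 24·1 + 24·5 + 15·3 + 36·6 + 11·5 = 460
Sven: 24·5 + 24·6 + 15·4 + 36·3 + 11·1 = 443
Zara: 24·4 + 24·3 + 15·5 + 36·5 + 11·6 = 489
Noah: 24·3 + 24·1 + 15·1 + 36·4 + 11·4 = 299
Zara has the highest Borda score (489).

Zara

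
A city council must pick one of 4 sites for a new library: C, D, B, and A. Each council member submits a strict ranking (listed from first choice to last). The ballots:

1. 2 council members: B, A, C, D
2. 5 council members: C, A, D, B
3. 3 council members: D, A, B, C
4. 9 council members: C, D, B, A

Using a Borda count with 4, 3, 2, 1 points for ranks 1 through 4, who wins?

C: 2·2 + 5·4 + 3·1 + 9·4 = 63
D: 2·1 + 5·2 + 3·4 + 9·3 = 51
B: 2·4 + 5·1 + 3·2 + 9·2 = 37
A: 2·3 + 5·3 + 3·3 + 9·1 = 39
C has the highest Borda score (63).

C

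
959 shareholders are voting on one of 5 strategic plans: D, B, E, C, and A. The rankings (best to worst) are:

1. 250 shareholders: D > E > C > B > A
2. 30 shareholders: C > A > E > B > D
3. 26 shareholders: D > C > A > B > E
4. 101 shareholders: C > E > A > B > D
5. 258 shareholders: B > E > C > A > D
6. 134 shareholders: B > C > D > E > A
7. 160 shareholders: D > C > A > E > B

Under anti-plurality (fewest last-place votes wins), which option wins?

C

Last-place votes: D 389, B 160, E 26, C 0, A 384.
C is ranked last by the fewest voters, so C wins.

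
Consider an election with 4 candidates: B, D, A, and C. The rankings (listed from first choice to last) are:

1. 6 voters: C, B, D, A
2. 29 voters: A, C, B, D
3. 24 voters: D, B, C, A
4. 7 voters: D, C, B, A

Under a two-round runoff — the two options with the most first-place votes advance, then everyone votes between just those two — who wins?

D

Round 1 first-place votes: B 0, D 31, A 29, C 6.
D and A advance.
Runoff: D is preferred to A by 37 voters; A by 29.
D wins the runoff.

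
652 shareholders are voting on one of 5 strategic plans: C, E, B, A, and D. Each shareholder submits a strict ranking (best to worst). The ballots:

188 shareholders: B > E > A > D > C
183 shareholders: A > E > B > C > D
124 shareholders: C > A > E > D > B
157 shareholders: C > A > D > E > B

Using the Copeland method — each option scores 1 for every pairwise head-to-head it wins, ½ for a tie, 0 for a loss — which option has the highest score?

A

C: beats D; loses to E, B, and A → score 1.
E: beats C, B, and D; loses to A → score 3.
B: beats C and D; loses to E and A → score 2.
A: beats C, E, B, and D → score 4.
D: loses to C, E, B, and A → score 0.
A has the best pairwise record.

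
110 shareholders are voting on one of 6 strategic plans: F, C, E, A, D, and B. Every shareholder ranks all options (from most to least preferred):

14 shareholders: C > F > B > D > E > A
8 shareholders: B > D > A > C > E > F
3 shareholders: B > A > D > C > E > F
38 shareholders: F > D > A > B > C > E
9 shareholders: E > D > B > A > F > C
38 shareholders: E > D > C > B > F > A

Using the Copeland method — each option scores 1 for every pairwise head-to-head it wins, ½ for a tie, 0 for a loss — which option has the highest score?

D

F: beats A; loses to C, E, D, and B → score 1.
C: beats F and E; loses to A, D, and B → score 2.
E: beats F and A; loses to C, D, and B → score 2.
A: beats C; loses to F, E, D, and B → score 1.
D: beats F, C, E, A, and B → score 5.
B: beats F, C, E, and A; loses to D → score 4.
D has the best pairwise record.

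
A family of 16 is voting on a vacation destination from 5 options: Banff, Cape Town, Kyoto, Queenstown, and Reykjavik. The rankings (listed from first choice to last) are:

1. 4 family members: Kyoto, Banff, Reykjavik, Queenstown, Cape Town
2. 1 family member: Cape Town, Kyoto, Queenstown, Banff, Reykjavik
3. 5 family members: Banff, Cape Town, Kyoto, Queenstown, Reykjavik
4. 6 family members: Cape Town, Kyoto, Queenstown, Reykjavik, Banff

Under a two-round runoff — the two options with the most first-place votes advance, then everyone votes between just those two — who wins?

Banff

Round 1 first-place votes: Banff 5, Cape Town 7, Kyoto 4, Queenstown 0, Reykjavik 0.
Cape Town and Banff advance.
Runoff: Cape Town is preferred to Banff by 7 voters; Banff by 9.
Banff wins the runoff.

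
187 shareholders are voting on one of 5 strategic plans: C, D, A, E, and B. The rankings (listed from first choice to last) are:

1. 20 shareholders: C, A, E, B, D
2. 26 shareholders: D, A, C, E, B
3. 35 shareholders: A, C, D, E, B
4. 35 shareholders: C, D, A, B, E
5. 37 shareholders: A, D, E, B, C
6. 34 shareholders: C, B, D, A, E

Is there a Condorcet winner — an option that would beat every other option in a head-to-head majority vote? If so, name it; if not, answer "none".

none

Checking pairwise contests:
A beats C 98–89.
C beats D 124–63.
D beats A 95–92.
C beats E 150–37.
C beats B 150–37.
Every option loses at least one head-to-head, so there is no Condorcet winner.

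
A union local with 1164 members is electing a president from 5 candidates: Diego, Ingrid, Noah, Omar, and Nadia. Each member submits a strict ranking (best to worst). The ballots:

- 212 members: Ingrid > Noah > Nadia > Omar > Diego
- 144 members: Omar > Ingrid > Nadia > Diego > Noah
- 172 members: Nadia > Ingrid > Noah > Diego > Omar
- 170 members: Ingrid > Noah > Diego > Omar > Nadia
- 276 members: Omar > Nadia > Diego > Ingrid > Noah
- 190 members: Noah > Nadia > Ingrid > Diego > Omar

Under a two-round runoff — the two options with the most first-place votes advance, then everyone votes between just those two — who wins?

Round 1 first-place votes: Diego 0, Ingrid 382, Noah 190, Omar 420, Nadia 172.
Omar and Ingrid advance.
Runoff: Omar is preferred to Ingrid by 420 voters; Ingrid by 744.
Ingrid wins the runoff.

Ingrid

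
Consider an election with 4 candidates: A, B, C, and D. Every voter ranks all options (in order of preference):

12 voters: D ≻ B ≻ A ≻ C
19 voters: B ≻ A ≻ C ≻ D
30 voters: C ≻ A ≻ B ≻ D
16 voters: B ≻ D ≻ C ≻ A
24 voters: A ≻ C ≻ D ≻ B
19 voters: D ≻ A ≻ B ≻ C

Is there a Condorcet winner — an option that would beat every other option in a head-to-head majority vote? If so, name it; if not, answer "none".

A vs B: 73–47 for A.
A vs C: 74–46 for A.
A vs D: 73–47 for A.
A beats every other option head-to-head.

A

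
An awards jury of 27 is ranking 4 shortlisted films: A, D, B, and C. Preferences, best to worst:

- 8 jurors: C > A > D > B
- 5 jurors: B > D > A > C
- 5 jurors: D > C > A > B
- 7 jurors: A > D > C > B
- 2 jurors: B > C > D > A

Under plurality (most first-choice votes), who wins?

First-place votes: A 7, D 5, B 7, C 8.
C has the most first-place votes.

C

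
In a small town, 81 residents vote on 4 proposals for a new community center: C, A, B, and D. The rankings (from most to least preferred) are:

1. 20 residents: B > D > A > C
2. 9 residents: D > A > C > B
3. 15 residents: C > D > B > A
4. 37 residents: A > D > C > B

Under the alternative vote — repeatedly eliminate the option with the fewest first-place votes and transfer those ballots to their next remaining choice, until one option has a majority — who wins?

Round 1: C 15, A 37, B 20, D 9. Eliminate D.
Round 2: C 15, A 46, B 20. A has a majority.

A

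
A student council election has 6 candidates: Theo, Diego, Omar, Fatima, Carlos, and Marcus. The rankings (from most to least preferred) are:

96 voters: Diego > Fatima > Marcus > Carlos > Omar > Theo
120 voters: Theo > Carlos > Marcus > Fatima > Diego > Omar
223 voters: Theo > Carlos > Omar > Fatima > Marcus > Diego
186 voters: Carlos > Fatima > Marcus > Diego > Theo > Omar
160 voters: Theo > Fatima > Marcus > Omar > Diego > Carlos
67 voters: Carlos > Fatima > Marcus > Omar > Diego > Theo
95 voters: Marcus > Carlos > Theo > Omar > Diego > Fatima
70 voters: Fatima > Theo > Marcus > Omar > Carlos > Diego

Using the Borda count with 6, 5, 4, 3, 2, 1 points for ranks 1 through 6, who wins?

Theo: 96·1 + 120·6 + 223·6 + 186·2 + 160·6 + 67·1 + 95·4 + 70·5 = 4283
Diego: 96·6 + 120·2 + 223·1 + 186·3 + 160·2 + 67·2 + 95·2 + 70·1 = 2311
Omar: 96·2 + 120·1 + 223·4 + 186·1 + 160·3 + 67·3 + 95·3 + 70·3 = 2566
Fatima: 96·5 + 120·3 + 223·3 + 186·5 + 160·5 + 67·5 + 95·1 + 70·6 = 4089
Carlos: 96·3 + 120·5 + 223·5 + 186·6 + 160·1 + 67·6 + 95·5 + 70·2 = 4296
Marcus: 96·4 + 120·4 + 223·2 + 186·4 + 160·4 + 67·4 + 95·6 + 70·4 = 3812
Carlos has the highest Borda score (4296).

Carlos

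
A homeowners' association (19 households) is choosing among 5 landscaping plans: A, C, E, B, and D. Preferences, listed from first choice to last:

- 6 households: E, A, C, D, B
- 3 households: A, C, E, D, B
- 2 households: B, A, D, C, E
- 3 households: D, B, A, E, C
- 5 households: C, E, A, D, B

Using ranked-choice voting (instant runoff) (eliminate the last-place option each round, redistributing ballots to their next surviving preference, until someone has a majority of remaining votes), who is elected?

Round 1: A 3, C 5, E 6, B 2, D 3. Eliminate B.
Round 2: A 5, C 5, E 6, D 3. Eliminate D.
Round 3: A 8, C 5, E 6. Eliminate C.
Round 4: A 8, E 11. E has a majority.

E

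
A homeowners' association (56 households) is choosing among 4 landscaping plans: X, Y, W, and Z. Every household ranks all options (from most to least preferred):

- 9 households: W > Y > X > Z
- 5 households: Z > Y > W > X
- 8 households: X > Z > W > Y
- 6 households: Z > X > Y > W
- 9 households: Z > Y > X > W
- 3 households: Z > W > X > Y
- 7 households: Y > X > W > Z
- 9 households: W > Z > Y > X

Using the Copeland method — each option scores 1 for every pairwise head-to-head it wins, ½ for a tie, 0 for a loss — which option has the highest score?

Z

X: beats W; loses to Y and Z → score 1.
Y: beats X; loses to W and Z → score 1.
W: beats Y; loses to X and Z → score 1.
Z: beats X, Y, and W → score 3.
Z has the best pairwise record.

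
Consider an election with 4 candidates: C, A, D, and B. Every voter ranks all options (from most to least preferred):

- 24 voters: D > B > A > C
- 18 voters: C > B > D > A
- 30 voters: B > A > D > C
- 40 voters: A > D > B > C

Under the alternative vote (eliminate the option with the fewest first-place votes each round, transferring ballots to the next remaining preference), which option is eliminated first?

C

Round 1: C 18, A 40, D 24, B 30. Eliminate C.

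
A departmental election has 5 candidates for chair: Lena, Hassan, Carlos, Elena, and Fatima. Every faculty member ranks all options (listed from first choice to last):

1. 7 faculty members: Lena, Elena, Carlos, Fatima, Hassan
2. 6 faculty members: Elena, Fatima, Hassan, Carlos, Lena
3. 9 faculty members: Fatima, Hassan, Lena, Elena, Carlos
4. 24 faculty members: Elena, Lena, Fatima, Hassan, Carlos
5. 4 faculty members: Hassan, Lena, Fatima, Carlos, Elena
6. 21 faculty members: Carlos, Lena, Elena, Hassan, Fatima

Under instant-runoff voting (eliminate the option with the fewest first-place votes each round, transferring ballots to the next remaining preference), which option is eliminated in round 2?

Round 1: Lena 7, Hassan 4, Carlos 21, Elena 30, Fatima 9. Eliminate Hassan.
Round 2: Lena 11, Carlos 21, Elena 30, Fatima 9. Eliminate Fatima.

Fatima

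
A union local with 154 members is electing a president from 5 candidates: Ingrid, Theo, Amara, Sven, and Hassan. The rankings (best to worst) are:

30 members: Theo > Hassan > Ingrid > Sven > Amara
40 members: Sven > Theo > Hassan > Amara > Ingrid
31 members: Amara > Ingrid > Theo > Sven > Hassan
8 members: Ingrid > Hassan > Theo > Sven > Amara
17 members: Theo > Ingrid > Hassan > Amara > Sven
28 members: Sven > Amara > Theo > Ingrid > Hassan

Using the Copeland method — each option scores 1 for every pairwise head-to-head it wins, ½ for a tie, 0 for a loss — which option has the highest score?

Theo

Ingrid: beats Sven and Hassan; loses to Theo and Amara → score 2.
Theo: beats Ingrid, Amara, Sven, and Hassan → score 4.
Amara: beats Ingrid; loses to Theo, Sven, and Hassan → score 1.
Sven: beats Amara and Hassan; loses to Ingrid and Theo → score 2.
Hassan: beats Amara; loses to Ingrid, Theo, and Sven → score 1.
Theo has the best pairwise record.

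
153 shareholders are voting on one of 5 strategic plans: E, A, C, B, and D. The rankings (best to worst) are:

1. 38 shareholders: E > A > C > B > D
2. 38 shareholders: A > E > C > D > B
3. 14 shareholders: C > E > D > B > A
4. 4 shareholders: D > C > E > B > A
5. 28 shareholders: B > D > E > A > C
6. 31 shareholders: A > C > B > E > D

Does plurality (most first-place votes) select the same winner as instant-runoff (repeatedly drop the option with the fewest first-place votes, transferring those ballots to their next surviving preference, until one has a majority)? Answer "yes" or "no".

no

Plurality — first-place votes: E 38, A 69, C 14, B 28, D 4. Winner: A.
Instant-runoff — R1 E 38, A 69, C 14, B 28, D 4 (D out); R2 E 38, A 69, C 18, B 28 (C out); R3 E 56, A 69, B 28 (B out); R4 E 84, A 69 (E winner). Winner: E.
The two methods disagree.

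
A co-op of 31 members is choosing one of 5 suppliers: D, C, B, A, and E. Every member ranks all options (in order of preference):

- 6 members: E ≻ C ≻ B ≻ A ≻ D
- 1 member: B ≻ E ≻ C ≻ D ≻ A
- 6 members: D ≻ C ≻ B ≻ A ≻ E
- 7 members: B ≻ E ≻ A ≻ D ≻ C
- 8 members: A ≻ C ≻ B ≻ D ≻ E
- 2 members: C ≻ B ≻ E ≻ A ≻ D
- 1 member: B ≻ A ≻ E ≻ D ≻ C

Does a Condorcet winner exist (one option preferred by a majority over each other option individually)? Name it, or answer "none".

none

Checking pairwise contests:
C beats D 17–14.
A beats C 16–15.
C beats B 22–9.
B beats A 23–8.
C beats E 16–15.
Every option loses at least one head-to-head, so there is no Condorcet winner.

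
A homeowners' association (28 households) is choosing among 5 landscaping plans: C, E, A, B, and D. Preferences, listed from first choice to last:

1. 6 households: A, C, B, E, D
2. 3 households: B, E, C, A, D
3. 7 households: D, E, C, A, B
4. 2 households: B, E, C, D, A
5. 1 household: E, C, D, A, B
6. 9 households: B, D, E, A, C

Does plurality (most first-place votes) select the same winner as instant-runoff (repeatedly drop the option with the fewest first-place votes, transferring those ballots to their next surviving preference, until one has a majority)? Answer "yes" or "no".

Plurality — first-place votes: C 0, E 1, A 6, B 14, D 7. Winner: B.
Instant-runoff — R1 C 0, E 1, A 6, B 14, D 7 (C out); R2 E 1, A 6, B 14, D 7 (E out); R3 A 6, B 14, D 8 (A out); R4 B 20, D 8 (B winner). Winner: B.
The two methods agree.

yes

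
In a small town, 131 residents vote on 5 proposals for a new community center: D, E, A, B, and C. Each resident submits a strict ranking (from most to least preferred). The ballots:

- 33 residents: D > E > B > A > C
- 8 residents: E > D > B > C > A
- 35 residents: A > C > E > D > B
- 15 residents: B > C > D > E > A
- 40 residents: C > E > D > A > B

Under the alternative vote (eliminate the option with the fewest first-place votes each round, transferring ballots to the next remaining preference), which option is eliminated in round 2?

B

Round 1: D 33, E 8, A 35, B 15, C 40. Eliminate E.
Round 2: D 41, A 35, B 15, C 40. Eliminate B.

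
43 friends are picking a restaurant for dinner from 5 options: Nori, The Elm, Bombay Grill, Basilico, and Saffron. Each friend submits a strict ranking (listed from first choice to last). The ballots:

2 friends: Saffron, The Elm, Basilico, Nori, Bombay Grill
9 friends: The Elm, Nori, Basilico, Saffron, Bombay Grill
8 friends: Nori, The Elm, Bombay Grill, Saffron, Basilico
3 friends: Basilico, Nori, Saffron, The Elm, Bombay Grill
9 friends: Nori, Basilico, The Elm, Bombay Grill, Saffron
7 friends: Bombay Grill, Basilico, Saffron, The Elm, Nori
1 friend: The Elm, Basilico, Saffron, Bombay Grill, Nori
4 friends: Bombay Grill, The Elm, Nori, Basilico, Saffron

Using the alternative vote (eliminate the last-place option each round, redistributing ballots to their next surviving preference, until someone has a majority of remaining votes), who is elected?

The Elm

Round 1: Nori 17, The Elm 10, Bombay Grill 11, Basilico 3, Saffron 2. Eliminate Saffron.
Round 2: Nori 17, The Elm 12, Bombay Grill 11, Basilico 3. Eliminate Basilico.
Round 3: Nori 20, The Elm 12, Bombay Grill 11. Eliminate Bombay Grill.
Round 4: Nori 20, The Elm 23. The Elm has a majority.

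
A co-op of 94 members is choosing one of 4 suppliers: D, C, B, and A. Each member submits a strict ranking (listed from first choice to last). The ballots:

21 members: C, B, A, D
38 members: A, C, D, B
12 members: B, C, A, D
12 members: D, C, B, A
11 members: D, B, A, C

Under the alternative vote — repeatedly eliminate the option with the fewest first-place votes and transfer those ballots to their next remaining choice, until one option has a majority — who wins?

Round 1: D 23, C 21, B 12, A 38. Eliminate B.
Round 2: D 23, C 33, A 38. Eliminate D.
Round 3: C 45, A 49. A has a majority.

A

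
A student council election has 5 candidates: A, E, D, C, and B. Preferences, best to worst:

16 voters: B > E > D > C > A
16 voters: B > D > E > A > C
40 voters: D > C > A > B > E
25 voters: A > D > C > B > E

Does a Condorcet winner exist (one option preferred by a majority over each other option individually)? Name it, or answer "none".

D vs A: 72–25 for D.
D vs E: 81–16 for D.
D vs C: 97–0 for D.
D vs B: 65–32 for D.
D beats every other option head-to-head.

D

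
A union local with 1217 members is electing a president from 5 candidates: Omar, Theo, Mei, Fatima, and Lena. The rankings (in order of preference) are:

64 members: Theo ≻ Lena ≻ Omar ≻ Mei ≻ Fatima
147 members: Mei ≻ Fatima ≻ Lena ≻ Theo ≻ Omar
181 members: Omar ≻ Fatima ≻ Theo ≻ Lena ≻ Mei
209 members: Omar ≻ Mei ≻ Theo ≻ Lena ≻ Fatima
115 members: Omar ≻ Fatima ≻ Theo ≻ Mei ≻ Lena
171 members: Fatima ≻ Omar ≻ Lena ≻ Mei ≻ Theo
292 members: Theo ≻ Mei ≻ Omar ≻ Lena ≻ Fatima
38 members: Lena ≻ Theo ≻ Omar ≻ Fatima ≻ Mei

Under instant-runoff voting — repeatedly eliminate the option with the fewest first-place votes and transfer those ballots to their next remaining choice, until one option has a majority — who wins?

Omar

Round 1: Omar 505, Theo 356, Mei 147, Fatima 171, Lena 38. Eliminate Lena.
Round 2: Omar 505, Theo 394, Mei 147, Fatima 171. Eliminate Mei.
Round 3: Omar 505, Theo 394, Fatima 318. Eliminate Fatima.
Round 4: Omar 676, Theo 541. Omar has a majority.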